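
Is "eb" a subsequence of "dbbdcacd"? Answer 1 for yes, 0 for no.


Check if "eb" is a subsequence of "dbbdcacd"
Greedy scan:
  Position 0 ('d'): no match needed
  Position 1 ('b'): no match needed
  Position 2 ('b'): no match needed
  Position 3 ('d'): no match needed
  Position 4 ('c'): no match needed
  Position 5 ('a'): no match needed
  Position 6 ('c'): no match needed
  Position 7 ('d'): no match needed
Only matched 0/2 characters => not a subsequence

0


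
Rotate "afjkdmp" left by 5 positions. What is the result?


Input: "afjkdmp", rotate left by 5
First 5 characters: "afjkd"
Remaining characters: "mp"
Concatenate remaining + first: "mp" + "afjkd" = "mpafjkd"

mpafjkd


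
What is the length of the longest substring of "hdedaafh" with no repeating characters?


Input: "hdedaafh"
Sliding window (track last position of each char):
  Position 0 ('h'): window [0,0] length 1 -- new best
  Position 1 ('d'): window [0,1] length 2 -- new best
  Position 2 ('e'): window [0,2] length 3 -- new best
  Position 3 ('d'): repeat (last at 1), move window start to 2
  Position 3 ('d'): window [2,3] length 2
  Position 4 ('a'): window [2,4] length 3
  Position 5 ('a'): repeat (last at 4), move window start to 5
  Position 5 ('a'): window [5,5] length 1
  Position 6 ('f'): window [5,6] length 2
  Position 7 ('h'): window [5,7] length 3
Longest substring with no repeats: "hde" with length 3

3


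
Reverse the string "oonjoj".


Input: oonjoj
Reading characters right to left:
  Position 5: 'j'
  Position 4: 'o'
  Position 3: 'j'
  Position 2: 'n'
  Position 1: 'o'
  Position 0: 'o'
Reversed: jojnoo

jojnoo


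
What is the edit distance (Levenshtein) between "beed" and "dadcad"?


Computing edit distance: "beed" -> "dadcad"
DP table:
           d    a    d    c    a    d
      0    1    2    3    4    5    6
  b   1    1    2    3    4    5    6
  e   2    2    2    3    4    5    6
  e   3    3    3    3    4    5    6
  d   4    3    4    3    4    5    5
Edit distance = dp[4][6] = 5

5


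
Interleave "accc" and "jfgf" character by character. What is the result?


Interleaving "accc" and "jfgf":
  Position 0: 'a' from first, 'j' from second => "aj"
  Position 1: 'c' from first, 'f' from second => "cf"
  Position 2: 'c' from first, 'g' from second => "cg"
  Position 3: 'c' from first, 'f' from second => "cf"
Result: ajcfcgcf

ajcfcgcf


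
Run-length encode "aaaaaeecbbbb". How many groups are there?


Input: aaaaaeecbbbb
Scanning for consecutive runs:
  Group 1: 'a' x 5 (positions 0-4)
  Group 2: 'e' x 2 (positions 5-6)
  Group 3: 'c' x 1 (positions 7-7)
  Group 4: 'b' x 4 (positions 8-11)
Total groups: 4

4


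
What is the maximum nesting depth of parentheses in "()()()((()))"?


Input: "()()()((()))"
Tracking depth:
  Position 0 '(': depth becomes 1
  Position 1 ')': depth becomes 0
  Position 2 '(': depth becomes 1
  Position 3 ')': depth becomes 0
  Position 4 '(': depth becomes 1
  Position 5 ')': depth becomes 0
  Position 6 '(': depth becomes 1
  Position 7 '(': depth becomes 2
  Position 8 '(': depth becomes 3
  Position 9 ')': depth becomes 2
  Position 10 ')': depth becomes 1
  Position 11 ')': depth becomes 0
Maximum depth reached: 3

3


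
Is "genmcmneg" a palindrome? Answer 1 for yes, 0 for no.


Input: genmcmneg
Reversed: genmcmneg
  Compare pos 0 ('g') with pos 8 ('g'): match
  Compare pos 1 ('e') with pos 7 ('e'): match
  Compare pos 2 ('n') with pos 6 ('n'): match
  Compare pos 3 ('m') with pos 5 ('m'): match
Result: palindrome

1


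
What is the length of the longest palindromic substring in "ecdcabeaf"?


Input: "ecdcabeaf"
Checking substrings for palindromes:
  [1:4] "cdc" (len 3) => palindrome
Longest palindromic substring: "cdc" with length 3

3


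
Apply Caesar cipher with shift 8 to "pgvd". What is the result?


Caesar cipher: shift "pgvd" by 8
  'p' (pos 15) + 8 = pos 23 = 'x'
  'g' (pos 6) + 8 = pos 14 = 'o'
  'v' (pos 21) + 8 = pos 3 = 'd'
  'd' (pos 3) + 8 = pos 11 = 'l'
Result: xodl

xodl


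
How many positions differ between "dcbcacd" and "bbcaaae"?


Comparing "dcbcacd" and "bbcaaae" position by position:
  Position 0: 'd' vs 'b' => DIFFER
  Position 1: 'c' vs 'b' => DIFFER
  Position 2: 'b' vs 'c' => DIFFER
  Position 3: 'c' vs 'a' => DIFFER
  Position 4: 'a' vs 'a' => same
  Position 5: 'c' vs 'a' => DIFFER
  Position 6: 'd' vs 'e' => DIFFER
Positions that differ: 6

6


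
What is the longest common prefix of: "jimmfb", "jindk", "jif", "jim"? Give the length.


Words: jimmfb, jindk, jif, jim
  Position 0: all 'j' => match
  Position 1: all 'i' => match
  Position 2: ('m', 'n', 'f', 'm') => mismatch, stop
LCP = "ji" (length 2)

2


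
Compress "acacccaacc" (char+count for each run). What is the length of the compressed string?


Input: acacccaacc
Runs:
  'a' x 1 => "a1"
  'c' x 1 => "c1"
  'a' x 1 => "a1"
  'c' x 3 => "c3"
  'a' x 2 => "a2"
  'c' x 2 => "c2"
Compressed: "a1c1a1c3a2c2"
Compressed length: 12

12


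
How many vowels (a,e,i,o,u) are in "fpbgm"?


Input: fpbgm
Checking each character:
  'f' at position 0: consonant
  'p' at position 1: consonant
  'b' at position 2: consonant
  'g' at position 3: consonant
  'm' at position 4: consonant
Total vowels: 0

0


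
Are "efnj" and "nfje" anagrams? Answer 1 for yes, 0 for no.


Strings: "efnj", "nfje"
Sorted first:  efjn
Sorted second: efjn
Sorted forms match => anagrams

1


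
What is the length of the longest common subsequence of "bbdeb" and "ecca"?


LCS of "bbdeb" and "ecca"
DP table:
           e    c    c    a
      0    0    0    0    0
  b   0    0    0    0    0
  b   0    0    0    0    0
  d   0    0    0    0    0
  e   0    1    1    1    1
  b   0    1    1    1    1
LCS length = dp[5][4] = 1

1


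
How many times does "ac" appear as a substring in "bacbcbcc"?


Searching for "ac" in "bacbcbcc"
Scanning each position:
  Position 0: "ba" => no
  Position 1: "ac" => MATCH
  Position 2: "cb" => no
  Position 3: "bc" => no
  Position 4: "cb" => no
  Position 5: "bc" => no
  Position 6: "cc" => no
Total occurrences: 1

1


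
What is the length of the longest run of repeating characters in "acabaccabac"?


Input: "acabaccabac"
Scanning for longest run:
  Position 1 ('c'): new char, reset run to 1
  Position 2 ('a'): new char, reset run to 1
  Position 3 ('b'): new char, reset run to 1
  Position 4 ('a'): new char, reset run to 1
  Position 5 ('c'): new char, reset run to 1
  Position 6 ('c'): continues run of 'c', length=2
  Position 7 ('a'): new char, reset run to 1
  Position 8 ('b'): new char, reset run to 1
  Position 9 ('a'): new char, reset run to 1
  Position 10 ('c'): new char, reset run to 1
Longest run: 'c' with length 2

2


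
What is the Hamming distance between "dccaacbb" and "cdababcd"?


Comparing "dccaacbb" and "cdababcd" position by position:
  Position 0: 'd' vs 'c' => differ
  Position 1: 'c' vs 'd' => differ
  Position 2: 'c' vs 'a' => differ
  Position 3: 'a' vs 'b' => differ
  Position 4: 'a' vs 'a' => same
  Position 5: 'c' vs 'b' => differ
  Position 6: 'b' vs 'c' => differ
  Position 7: 'b' vs 'd' => differ
Total differences (Hamming distance): 7

7


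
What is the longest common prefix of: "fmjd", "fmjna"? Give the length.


Words: fmjd, fmjna
  Position 0: all 'f' => match
  Position 1: all 'm' => match
  Position 2: all 'j' => match
  Position 3: ('d', 'n') => mismatch, stop
LCP = "fmj" (length 3)

3


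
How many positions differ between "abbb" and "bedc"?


Comparing "abbb" and "bedc" position by position:
  Position 0: 'a' vs 'b' => DIFFER
  Position 1: 'b' vs 'e' => DIFFER
  Position 2: 'b' vs 'd' => DIFFER
  Position 3: 'b' vs 'c' => DIFFER
Positions that differ: 4

4


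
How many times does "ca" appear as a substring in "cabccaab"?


Searching for "ca" in "cabccaab"
Scanning each position:
  Position 0: "ca" => MATCH
  Position 1: "ab" => no
  Position 2: "bc" => no
  Position 3: "cc" => no
  Position 4: "ca" => MATCH
  Position 5: "aa" => no
  Position 6: "ab" => no
Total occurrences: 2

2


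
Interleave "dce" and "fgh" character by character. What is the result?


Interleaving "dce" and "fgh":
  Position 0: 'd' from first, 'f' from second => "df"
  Position 1: 'c' from first, 'g' from second => "cg"
  Position 2: 'e' from first, 'h' from second => "eh"
Result: dfcgeh

dfcgeh


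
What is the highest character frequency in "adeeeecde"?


Input: adeeeecde
Character counts:
  'a': 1
  'c': 1
  'd': 2
  'e': 5
Maximum frequency: 5

5


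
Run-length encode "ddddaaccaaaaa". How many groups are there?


Input: ddddaaccaaaaa
Scanning for consecutive runs:
  Group 1: 'd' x 4 (positions 0-3)
  Group 2: 'a' x 2 (positions 4-5)
  Group 3: 'c' x 2 (positions 6-7)
  Group 4: 'a' x 5 (positions 8-12)
Total groups: 4

4


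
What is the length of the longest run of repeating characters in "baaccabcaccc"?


Input: "baaccabcaccc"
Scanning for longest run:
  Position 1 ('a'): new char, reset run to 1
  Position 2 ('a'): continues run of 'a', length=2
  Position 3 ('c'): new char, reset run to 1
  Position 4 ('c'): continues run of 'c', length=2
  Position 5 ('a'): new char, reset run to 1
  Position 6 ('b'): new char, reset run to 1
  Position 7 ('c'): new char, reset run to 1
  Position 8 ('a'): new char, reset run to 1
  Position 9 ('c'): new char, reset run to 1
  Position 10 ('c'): continues run of 'c', length=2
  Position 11 ('c'): continues run of 'c', length=3
Longest run: 'c' with length 3

3


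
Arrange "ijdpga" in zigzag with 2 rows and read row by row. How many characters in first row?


Zigzag "ijdpga" into 2 rows:
Placing characters:
  'i' => row 0
  'j' => row 1
  'd' => row 0
  'p' => row 1
  'g' => row 0
  'a' => row 1
Rows:
  Row 0: "idg"
  Row 1: "jpa"
First row length: 3

3


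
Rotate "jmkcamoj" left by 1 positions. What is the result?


Input: "jmkcamoj", rotate left by 1
First 1 characters: "j"
Remaining characters: "mkcamoj"
Concatenate remaining + first: "mkcamoj" + "j" = "mkcamojj"

mkcamojj


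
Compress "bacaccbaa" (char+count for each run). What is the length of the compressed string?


Input: bacaccbaa
Runs:
  'b' x 1 => "b1"
  'a' x 1 => "a1"
  'c' x 1 => "c1"
  'a' x 1 => "a1"
  'c' x 2 => "c2"
  'b' x 1 => "b1"
  'a' x 2 => "a2"
Compressed: "b1a1c1a1c2b1a2"
Compressed length: 14

14


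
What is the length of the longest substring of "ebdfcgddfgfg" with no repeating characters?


Input: "ebdfcgddfgfg"
Sliding window (track last position of each char):
  Position 0 ('e'): window [0,0] length 1 -- new best
  Position 1 ('b'): window [0,1] length 2 -- new best
  Position 2 ('d'): window [0,2] length 3 -- new best
  Position 3 ('f'): window [0,3] length 4 -- new best
  Position 4 ('c'): window [0,4] length 5 -- new best
  Position 5 ('g'): window [0,5] length 6 -- new best
  Position 6 ('d'): repeat (last at 2), move window start to 3
  Position 6 ('d'): window [3,6] length 4
  Position 7 ('d'): repeat (last at 6), move window start to 7
  Position 7 ('d'): window [7,7] length 1
  Position 8 ('f'): window [7,8] length 2
  Position 9 ('g'): window [7,9] length 3
  Position 10 ('f'): repeat (last at 8), move window start to 9
  Position 10 ('f'): window [9,10] length 2
  Position 11 ('g'): repeat (last at 9), move window start to 10
  Position 11 ('g'): window [10,11] length 2
Longest substring with no repeats: "ebdfcg" with length 6

6


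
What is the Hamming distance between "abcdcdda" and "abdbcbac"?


Comparing "abcdcdda" and "abdbcbac" position by position:
  Position 0: 'a' vs 'a' => same
  Position 1: 'b' vs 'b' => same
  Position 2: 'c' vs 'd' => differ
  Position 3: 'd' vs 'b' => differ
  Position 4: 'c' vs 'c' => same
  Position 5: 'd' vs 'b' => differ
  Position 6: 'd' vs 'a' => differ
  Position 7: 'a' vs 'c' => differ
Total differences (Hamming distance): 5

5


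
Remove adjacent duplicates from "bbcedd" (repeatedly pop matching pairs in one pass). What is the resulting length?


Input: bbcedd
Stack-based adjacent duplicate removal:
  Read 'b': push. Stack: b
  Read 'b': matches stack top 'b' => pop. Stack: (empty)
  Read 'c': push. Stack: c
  Read 'e': push. Stack: ce
  Read 'd': push. Stack: ced
  Read 'd': matches stack top 'd' => pop. Stack: ce
Final stack: "ce" (length 2)

2


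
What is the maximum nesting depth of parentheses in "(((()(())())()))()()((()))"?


Input: "(((()(())())()))()()((()))"
Tracking depth:
  Position 0 '(': depth becomes 1
  Position 1 '(': depth becomes 2
  Position 2 '(': depth becomes 3
  Position 3 '(': depth becomes 4
  Position 4 ')': depth becomes 3
  Position 5 '(': depth becomes 4
  Position 6 '(': depth becomes 5
  Position 7 ')': depth becomes 4
  Position 8 ')': depth becomes 3
  Position 9 '(': depth becomes 4
  Position 10 ')': depth becomes 3
  Position 11 ')': depth becomes 2
  Position 12 '(': depth becomes 3
  Position 13 ')': depth becomes 2
  Position 14 ')': depth becomes 1
  Position 15 ')': depth becomes 0
  Position 16 '(': depth becomes 1
  Position 17 ')': depth becomes 0
  Position 18 '(': depth becomes 1
  Position 19 ')': depth becomes 0
  Position 20 '(': depth becomes 1
  Position 21 '(': depth becomes 2
  Position 22 '(': depth becomes 3
  Position 23 ')': depth becomes 2
  Position 24 ')': depth becomes 1
  Position 25 ')': depth becomes 0
Maximum depth reached: 5

5


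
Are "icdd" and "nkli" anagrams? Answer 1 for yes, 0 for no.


Strings: "icdd", "nkli"
Sorted first:  cddi
Sorted second: ikln
Differ at position 0: 'c' vs 'i' => not anagrams

0


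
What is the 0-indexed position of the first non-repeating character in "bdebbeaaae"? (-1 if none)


Input: bdebbeaaae
Character frequencies:
  'a': 3
  'b': 3
  'd': 1
  'e': 3
Scanning left to right for freq == 1:
  Position 0 ('b'): freq=3, skip
  Position 1 ('d'): unique! => answer = 1

1


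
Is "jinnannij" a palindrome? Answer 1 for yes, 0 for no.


Input: jinnannij
Reversed: jinnannij
  Compare pos 0 ('j') with pos 8 ('j'): match
  Compare pos 1 ('i') with pos 7 ('i'): match
  Compare pos 2 ('n') with pos 6 ('n'): match
  Compare pos 3 ('n') with pos 5 ('n'): match
Result: palindrome

1


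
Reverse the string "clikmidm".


Input: clikmidm
Reading characters right to left:
  Position 7: 'm'
  Position 6: 'd'
  Position 5: 'i'
  Position 4: 'm'
  Position 3: 'k'
  Position 2: 'i'
  Position 1: 'l'
  Position 0: 'c'
Reversed: mdimkilc

mdimkilc


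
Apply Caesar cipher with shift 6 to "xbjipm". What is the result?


Caesar cipher: shift "xbjipm" by 6
  'x' (pos 23) + 6 = pos 3 = 'd'
  'b' (pos 1) + 6 = pos 7 = 'h'
  'j' (pos 9) + 6 = pos 15 = 'p'
  'i' (pos 8) + 6 = pos 14 = 'o'
  'p' (pos 15) + 6 = pos 21 = 'v'
  'm' (pos 12) + 6 = pos 18 = 's'
Result: dhpovs

dhpovs


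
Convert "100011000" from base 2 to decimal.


Input: "100011000" in base 2
Positional expansion:
  Digit '1' (value 1) x 2^8 = 256
  Digit '0' (value 0) x 2^7 = 0
  Digit '0' (value 0) x 2^6 = 0
  Digit '0' (value 0) x 2^5 = 0
  Digit '1' (value 1) x 2^4 = 16
  Digit '1' (value 1) x 2^3 = 8
  Digit '0' (value 0) x 2^2 = 0
  Digit '0' (value 0) x 2^1 = 0
  Digit '0' (value 0) x 2^0 = 0
Sum = 280

280


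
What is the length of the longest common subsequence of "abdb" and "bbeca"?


LCS of "abdb" and "bbeca"
DP table:
           b    b    e    c    a
      0    0    0    0    0    0
  a   0    0    0    0    0    1
  b   0    1    1    1    1    1
  d   0    1    1    1    1    1
  b   0    1    2    2    2    2
LCS length = dp[4][5] = 2

2


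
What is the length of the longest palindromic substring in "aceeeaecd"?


Input: "aceeeaecd"
Checking substrings for palindromes:
  [2:5] "eee" (len 3) => palindrome
  [4:7] "eae" (len 3) => palindrome
  [2:4] "ee" (len 2) => palindrome
  [3:5] "ee" (len 2) => palindrome
Longest palindromic substring: "eee" with length 3

3


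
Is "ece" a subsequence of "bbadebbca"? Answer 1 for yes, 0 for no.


Check if "ece" is a subsequence of "bbadebbca"
Greedy scan:
  Position 0 ('b'): no match needed
  Position 1 ('b'): no match needed
  Position 2 ('a'): no match needed
  Position 3 ('d'): no match needed
  Position 4 ('e'): matches sub[0] = 'e'
  Position 5 ('b'): no match needed
  Position 6 ('b'): no match needed
  Position 7 ('c'): matches sub[1] = 'c'
  Position 8 ('a'): no match needed
Only matched 2/3 characters => not a subsequence

0


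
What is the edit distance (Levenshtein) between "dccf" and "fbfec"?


Computing edit distance: "dccf" -> "fbfec"
DP table:
           f    b    f    e    c
      0    1    2    3    4    5
  d   1    1    2    3    4    5
  c   2    2    2    3    4    4
  c   3    3    3    3    4    4
  f   4    3    4    3    4    5
Edit distance = dp[4][5] = 5

5


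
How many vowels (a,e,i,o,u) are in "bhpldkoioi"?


Input: bhpldkoioi
Checking each character:
  'b' at position 0: consonant
  'h' at position 1: consonant
  'p' at position 2: consonant
  'l' at position 3: consonant
  'd' at position 4: consonant
  'k' at position 5: consonant
  'o' at position 6: vowel (running total: 1)
  'i' at position 7: vowel (running total: 2)
  'o' at position 8: vowel (running total: 3)
  'i' at position 9: vowel (running total: 4)
Total vowels: 4

4


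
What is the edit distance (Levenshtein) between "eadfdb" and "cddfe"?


Computing edit distance: "eadfdb" -> "cddfe"
DP table:
           c    d    d    f    e
      0    1    2    3    4    5
  e   1    1    2    3    4    4
  a   2    2    2    3    4    5
  d   3    3    2    2    3    4
  f   4    4    3    3    2    3
  d   5    5    4    3    3    3
  b   6    6    5    4    4    4
Edit distance = dp[6][5] = 4

4


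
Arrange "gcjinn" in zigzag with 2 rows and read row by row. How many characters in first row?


Zigzag "gcjinn" into 2 rows:
Placing characters:
  'g' => row 0
  'c' => row 1
  'j' => row 0
  'i' => row 1
  'n' => row 0
  'n' => row 1
Rows:
  Row 0: "gjn"
  Row 1: "cin"
First row length: 3

3


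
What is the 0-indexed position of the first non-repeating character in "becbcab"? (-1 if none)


Input: becbcab
Character frequencies:
  'a': 1
  'b': 3
  'c': 2
  'e': 1
Scanning left to right for freq == 1:
  Position 0 ('b'): freq=3, skip
  Position 1 ('e'): unique! => answer = 1

1


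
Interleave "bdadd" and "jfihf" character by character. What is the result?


Interleaving "bdadd" and "jfihf":
  Position 0: 'b' from first, 'j' from second => "bj"
  Position 1: 'd' from first, 'f' from second => "df"
  Position 2: 'a' from first, 'i' from second => "ai"
  Position 3: 'd' from first, 'h' from second => "dh"
  Position 4: 'd' from first, 'f' from second => "df"
Result: bjdfaidhdf

bjdfaidhdf


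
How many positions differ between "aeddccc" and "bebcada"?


Comparing "aeddccc" and "bebcada" position by position:
  Position 0: 'a' vs 'b' => DIFFER
  Position 1: 'e' vs 'e' => same
  Position 2: 'd' vs 'b' => DIFFER
  Position 3: 'd' vs 'c' => DIFFER
  Position 4: 'c' vs 'a' => DIFFER
  Position 5: 'c' vs 'd' => DIFFER
  Position 6: 'c' vs 'a' => DIFFER
Positions that differ: 6

6


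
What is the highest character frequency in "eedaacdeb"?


Input: eedaacdeb
Character counts:
  'a': 2
  'b': 1
  'c': 1
  'd': 2
  'e': 3
Maximum frequency: 3

3


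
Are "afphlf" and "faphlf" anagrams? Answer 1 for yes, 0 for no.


Strings: "afphlf", "faphlf"
Sorted first:  affhlp
Sorted second: affhlp
Sorted forms match => anagrams

1


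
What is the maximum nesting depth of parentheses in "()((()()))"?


Input: "()((()()))"
Tracking depth:
  Position 0 '(': depth becomes 1
  Position 1 ')': depth becomes 0
  Position 2 '(': depth becomes 1
  Position 3 '(': depth becomes 2
  Position 4 '(': depth becomes 3
  Position 5 ')': depth becomes 2
  Position 6 '(': depth becomes 3
  Position 7 ')': depth becomes 2
  Position 8 ')': depth becomes 1
  Position 9 ')': depth becomes 0
Maximum depth reached: 3

3


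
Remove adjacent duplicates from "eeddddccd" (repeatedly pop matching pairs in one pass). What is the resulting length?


Input: eeddddccd
Stack-based adjacent duplicate removal:
  Read 'e': push. Stack: e
  Read 'e': matches stack top 'e' => pop. Stack: (empty)
  Read 'd': push. Stack: d
  Read 'd': matches stack top 'd' => pop. Stack: (empty)
  Read 'd': push. Stack: d
  Read 'd': matches stack top 'd' => pop. Stack: (empty)
  Read 'c': push. Stack: c
  Read 'c': matches stack top 'c' => pop. Stack: (empty)
  Read 'd': push. Stack: d
Final stack: "d" (length 1)

1


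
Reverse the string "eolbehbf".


Input: eolbehbf
Reading characters right to left:
  Position 7: 'f'
  Position 6: 'b'
  Position 5: 'h'
  Position 4: 'e'
  Position 3: 'b'
  Position 2: 'l'
  Position 1: 'o'
  Position 0: 'e'
Reversed: fbhebloe

fbhebloe


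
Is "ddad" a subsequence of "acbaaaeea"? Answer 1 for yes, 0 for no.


Check if "ddad" is a subsequence of "acbaaaeea"
Greedy scan:
  Position 0 ('a'): no match needed
  Position 1 ('c'): no match needed
  Position 2 ('b'): no match needed
  Position 3 ('a'): no match needed
  Position 4 ('a'): no match needed
  Position 5 ('a'): no match needed
  Position 6 ('e'): no match needed
  Position 7 ('e'): no match needed
  Position 8 ('a'): no match needed
Only matched 0/4 characters => not a subsequence

0


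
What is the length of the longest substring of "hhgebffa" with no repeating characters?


Input: "hhgebffa"
Sliding window (track last position of each char):
  Position 0 ('h'): window [0,0] length 1 -- new best
  Position 1 ('h'): repeat (last at 0), move window start to 1
  Position 1 ('h'): window [1,1] length 1
  Position 2 ('g'): window [1,2] length 2 -- new best
  Position 3 ('e'): window [1,3] length 3 -- new best
  Position 4 ('b'): window [1,4] length 4 -- new best
  Position 5 ('f'): window [1,5] length 5 -- new best
  Position 6 ('f'): repeat (last at 5), move window start to 6
  Position 6 ('f'): window [6,6] length 1
  Position 7 ('a'): window [6,7] length 2
Longest substring with no repeats: "hgebf" with length 5

5


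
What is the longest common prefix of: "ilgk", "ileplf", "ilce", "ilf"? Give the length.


Words: ilgk, ileplf, ilce, ilf
  Position 0: all 'i' => match
  Position 1: all 'l' => match
  Position 2: ('g', 'e', 'c', 'f') => mismatch, stop
LCP = "il" (length 2)

2


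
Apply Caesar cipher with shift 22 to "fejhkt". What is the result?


Caesar cipher: shift "fejhkt" by 22
  'f' (pos 5) + 22 = pos 1 = 'b'
  'e' (pos 4) + 22 = pos 0 = 'a'
  'j' (pos 9) + 22 = pos 5 = 'f'
  'h' (pos 7) + 22 = pos 3 = 'd'
  'k' (pos 10) + 22 = pos 6 = 'g'
  't' (pos 19) + 22 = pos 15 = 'p'
Result: bafdgp

bafdgp


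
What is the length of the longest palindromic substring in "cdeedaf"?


Input: "cdeedaf"
Checking substrings for palindromes:
  [1:5] "deed" (len 4) => palindrome
  [2:4] "ee" (len 2) => palindrome
Longest palindromic substring: "deed" with length 4

4


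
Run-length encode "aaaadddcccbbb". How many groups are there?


Input: aaaadddcccbbb
Scanning for consecutive runs:
  Group 1: 'a' x 4 (positions 0-3)
  Group 2: 'd' x 3 (positions 4-6)
  Group 3: 'c' x 3 (positions 7-9)
  Group 4: 'b' x 3 (positions 10-12)
Total groups: 4

4


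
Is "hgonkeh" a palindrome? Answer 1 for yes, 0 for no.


Input: hgonkeh
Reversed: heknogh
  Compare pos 0 ('h') with pos 6 ('h'): match
  Compare pos 1 ('g') with pos 5 ('e'): MISMATCH
  Compare pos 2 ('o') with pos 4 ('k'): MISMATCH
Result: not a palindrome

0


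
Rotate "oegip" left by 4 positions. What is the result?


Input: "oegip", rotate left by 4
First 4 characters: "oegi"
Remaining characters: "p"
Concatenate remaining + first: "p" + "oegi" = "poegi"

poegi


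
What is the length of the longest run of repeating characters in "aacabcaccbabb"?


Input: "aacabcaccbabb"
Scanning for longest run:
  Position 1 ('a'): continues run of 'a', length=2
  Position 2 ('c'): new char, reset run to 1
  Position 3 ('a'): new char, reset run to 1
  Position 4 ('b'): new char, reset run to 1
  Position 5 ('c'): new char, reset run to 1
  Position 6 ('a'): new char, reset run to 1
  Position 7 ('c'): new char, reset run to 1
  Position 8 ('c'): continues run of 'c', length=2
  Position 9 ('b'): new char, reset run to 1
  Position 10 ('a'): new char, reset run to 1
  Position 11 ('b'): new char, reset run to 1
  Position 12 ('b'): continues run of 'b', length=2
Longest run: 'a' with length 2

2


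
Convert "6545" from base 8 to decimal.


Input: "6545" in base 8
Positional expansion:
  Digit '6' (value 6) x 8^3 = 3072
  Digit '5' (value 5) x 8^2 = 320
  Digit '4' (value 4) x 8^1 = 32
  Digit '5' (value 5) x 8^0 = 5
Sum = 3429

3429


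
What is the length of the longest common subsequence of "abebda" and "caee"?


LCS of "abebda" and "caee"
DP table:
           c    a    e    e
      0    0    0    0    0
  a   0    0    1    1    1
  b   0    0    1    1    1
  e   0    0    1    2    2
  b   0    0    1    2    2
  d   0    0    1    2    2
  a   0    0    1    2    2
LCS length = dp[6][4] = 2

2


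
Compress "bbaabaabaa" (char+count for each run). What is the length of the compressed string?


Input: bbaabaabaa
Runs:
  'b' x 2 => "b2"
  'a' x 2 => "a2"
  'b' x 1 => "b1"
  'a' x 2 => "a2"
  'b' x 1 => "b1"
  'a' x 2 => "a2"
Compressed: "b2a2b1a2b1a2"
Compressed length: 12

12


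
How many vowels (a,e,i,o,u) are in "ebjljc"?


Input: ebjljc
Checking each character:
  'e' at position 0: vowel (running total: 1)
  'b' at position 1: consonant
  'j' at position 2: consonant
  'l' at position 3: consonant
  'j' at position 4: consonant
  'c' at position 5: consonant
Total vowels: 1

1


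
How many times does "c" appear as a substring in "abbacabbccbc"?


Searching for "c" in "abbacabbccbc"
Scanning each position:
  Position 0: "a" => no
  Position 1: "b" => no
  Position 2: "b" => no
  Position 3: "a" => no
  Position 4: "c" => MATCH
  Position 5: "a" => no
  Position 6: "b" => no
  Position 7: "b" => no
  Position 8: "c" => MATCH
  Position 9: "c" => MATCH
  Position 10: "b" => no
  Position 11: "c" => MATCH
Total occurrences: 4

4


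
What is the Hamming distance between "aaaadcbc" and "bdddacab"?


Comparing "aaaadcbc" and "bdddacab" position by position:
  Position 0: 'a' vs 'b' => differ
  Position 1: 'a' vs 'd' => differ
  Position 2: 'a' vs 'd' => differ
  Position 3: 'a' vs 'd' => differ
  Position 4: 'd' vs 'a' => differ
  Position 5: 'c' vs 'c' => same
  Position 6: 'b' vs 'a' => differ
  Position 7: 'c' vs 'b' => differ
Total differences (Hamming distance): 7

7


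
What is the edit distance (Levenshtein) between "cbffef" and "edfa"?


Computing edit distance: "cbffef" -> "edfa"
DP table:
           e    d    f    a
      0    1    2    3    4
  c   1    1    2    3    4
  b   2    2    2    3    4
  f   3    3    3    2    3
  f   4    4    4    3    3
  e   5    4    5    4    4
  f   6    5    5    5    5
Edit distance = dp[6][4] = 5

5


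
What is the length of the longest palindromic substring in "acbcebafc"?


Input: "acbcebafc"
Checking substrings for palindromes:
  [1:4] "cbc" (len 3) => palindrome
Longest palindromic substring: "cbc" with length 3

3


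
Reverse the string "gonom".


Input: gonom
Reading characters right to left:
  Position 4: 'm'
  Position 3: 'o'
  Position 2: 'n'
  Position 1: 'o'
  Position 0: 'g'
Reversed: monog

monog


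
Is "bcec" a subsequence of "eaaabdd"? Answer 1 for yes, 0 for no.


Check if "bcec" is a subsequence of "eaaabdd"
Greedy scan:
  Position 0 ('e'): no match needed
  Position 1 ('a'): no match needed
  Position 2 ('a'): no match needed
  Position 3 ('a'): no match needed
  Position 4 ('b'): matches sub[0] = 'b'
  Position 5 ('d'): no match needed
  Position 6 ('d'): no match needed
Only matched 1/4 characters => not a subsequence

0


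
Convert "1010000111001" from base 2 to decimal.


Input: "1010000111001" in base 2
Positional expansion:
  Digit '1' (value 1) x 2^12 = 4096
  Digit '0' (value 0) x 2^11 = 0
  Digit '1' (value 1) x 2^10 = 1024
  Digit '0' (value 0) x 2^9 = 0
  Digit '0' (value 0) x 2^8 = 0
  Digit '0' (value 0) x 2^7 = 0
  Digit '0' (value 0) x 2^6 = 0
  Digit '1' (value 1) x 2^5 = 32
  Digit '1' (value 1) x 2^4 = 16
  Digit '1' (value 1) x 2^3 = 8
  Digit '0' (value 0) x 2^2 = 0
  Digit '0' (value 0) x 2^1 = 0
  Digit '1' (value 1) x 2^0 = 1
Sum = 5177

5177


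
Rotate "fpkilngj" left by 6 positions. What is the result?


Input: "fpkilngj", rotate left by 6
First 6 characters: "fpkiln"
Remaining characters: "gj"
Concatenate remaining + first: "gj" + "fpkiln" = "gjfpkiln"

gjfpkiln


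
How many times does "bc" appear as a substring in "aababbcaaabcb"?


Searching for "bc" in "aababbcaaabcb"
Scanning each position:
  Position 0: "aa" => no
  Position 1: "ab" => no
  Position 2: "ba" => no
  Position 3: "ab" => no
  Position 4: "bb" => no
  Position 5: "bc" => MATCH
  Position 6: "ca" => no
  Position 7: "aa" => no
  Position 8: "aa" => no
  Position 9: "ab" => no
  Position 10: "bc" => MATCH
  Position 11: "cb" => no
Total occurrences: 2

2


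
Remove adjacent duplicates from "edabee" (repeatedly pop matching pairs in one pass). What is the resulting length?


Input: edabee
Stack-based adjacent duplicate removal:
  Read 'e': push. Stack: e
  Read 'd': push. Stack: ed
  Read 'a': push. Stack: eda
  Read 'b': push. Stack: edab
  Read 'e': push. Stack: edabe
  Read 'e': matches stack top 'e' => pop. Stack: edab
Final stack: "edab" (length 4)

4


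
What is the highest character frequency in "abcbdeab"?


Input: abcbdeab
Character counts:
  'a': 2
  'b': 3
  'c': 1
  'd': 1
  'e': 1
Maximum frequency: 3

3


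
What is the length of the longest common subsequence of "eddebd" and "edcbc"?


LCS of "eddebd" and "edcbc"
DP table:
           e    d    c    b    c
      0    0    0    0    0    0
  e   0    1    1    1    1    1
  d   0    1    2    2    2    2
  d   0    1    2    2    2    2
  e   0    1    2    2    2    2
  b   0    1    2    2    3    3
  d   0    1    2    2    3    3
LCS length = dp[6][5] = 3

3


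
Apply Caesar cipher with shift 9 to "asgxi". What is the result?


Caesar cipher: shift "asgxi" by 9
  'a' (pos 0) + 9 = pos 9 = 'j'
  's' (pos 18) + 9 = pos 1 = 'b'
  'g' (pos 6) + 9 = pos 15 = 'p'
  'x' (pos 23) + 9 = pos 6 = 'g'
  'i' (pos 8) + 9 = pos 17 = 'r'
Result: jbpgr

jbpgr


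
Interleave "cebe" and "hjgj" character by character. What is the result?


Interleaving "cebe" and "hjgj":
  Position 0: 'c' from first, 'h' from second => "ch"
  Position 1: 'e' from first, 'j' from second => "ej"
  Position 2: 'b' from first, 'g' from second => "bg"
  Position 3: 'e' from first, 'j' from second => "ej"
Result: chejbgej

chejbgej


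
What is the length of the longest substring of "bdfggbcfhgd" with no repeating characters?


Input: "bdfggbcfhgd"
Sliding window (track last position of each char):
  Position 0 ('b'): window [0,0] length 1 -- new best
  Position 1 ('d'): window [0,1] length 2 -- new best
  Position 2 ('f'): window [0,2] length 3 -- new best
  Position 3 ('g'): window [0,3] length 4 -- new best
  Position 4 ('g'): repeat (last at 3), move window start to 4
  Position 4 ('g'): window [4,4] length 1
  Position 5 ('b'): window [4,5] length 2
  Position 6 ('c'): window [4,6] length 3
  Position 7 ('f'): window [4,7] length 4
  Position 8 ('h'): window [4,8] length 5 -- new best
  Position 9 ('g'): repeat (last at 4), move window start to 5
  Position 9 ('g'): window [5,9] length 5
  Position 10 ('d'): window [5,10] length 6 -- new best
Longest substring with no repeats: "bcfhgd" with length 6

6


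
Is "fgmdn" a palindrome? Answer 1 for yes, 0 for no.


Input: fgmdn
Reversed: ndmgf
  Compare pos 0 ('f') with pos 4 ('n'): MISMATCH
  Compare pos 1 ('g') with pos 3 ('d'): MISMATCH
Result: not a palindrome

0


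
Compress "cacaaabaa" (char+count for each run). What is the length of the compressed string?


Input: cacaaabaa
Runs:
  'c' x 1 => "c1"
  'a' x 1 => "a1"
  'c' x 1 => "c1"
  'a' x 3 => "a3"
  'b' x 1 => "b1"
  'a' x 2 => "a2"
Compressed: "c1a1c1a3b1a2"
Compressed length: 12

12


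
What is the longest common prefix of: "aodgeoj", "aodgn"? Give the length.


Words: aodgeoj, aodgn
  Position 0: all 'a' => match
  Position 1: all 'o' => match
  Position 2: all 'd' => match
  Position 3: all 'g' => match
  Position 4: ('e', 'n') => mismatch, stop
LCP = "aodg" (length 4)

4


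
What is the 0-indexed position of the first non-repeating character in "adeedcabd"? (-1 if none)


Input: adeedcabd
Character frequencies:
  'a': 2
  'b': 1
  'c': 1
  'd': 3
  'e': 2
Scanning left to right for freq == 1:
  Position 0 ('a'): freq=2, skip
  Position 1 ('d'): freq=3, skip
  Position 2 ('e'): freq=2, skip
  Position 3 ('e'): freq=2, skip
  Position 4 ('d'): freq=3, skip
  Position 5 ('c'): unique! => answer = 5

5


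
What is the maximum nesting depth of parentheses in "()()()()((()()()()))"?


Input: "()()()()((()()()()))"
Tracking depth:
  Position 0 '(': depth becomes 1
  Position 1 ')': depth becomes 0
  Position 2 '(': depth becomes 1
  Position 3 ')': depth becomes 0
  Position 4 '(': depth becomes 1
  Position 5 ')': depth becomes 0
  Position 6 '(': depth becomes 1
  Position 7 ')': depth becomes 0
  Position 8 '(': depth becomes 1
  Position 9 '(': depth becomes 2
  Position 10 '(': depth becomes 3
  Position 11 ')': depth becomes 2
  Position 12 '(': depth becomes 3
  Position 13 ')': depth becomes 2
  Position 14 '(': depth becomes 3
  Position 15 ')': depth becomes 2
  Position 16 '(': depth becomes 3
  Position 17 ')': depth becomes 2
  Position 18 ')': depth becomes 1
  Position 19 ')': depth becomes 0
Maximum depth reached: 3

3


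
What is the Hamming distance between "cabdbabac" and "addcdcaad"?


Comparing "cabdbabac" and "addcdcaad" position by position:
  Position 0: 'c' vs 'a' => differ
  Position 1: 'a' vs 'd' => differ
  Position 2: 'b' vs 'd' => differ
  Position 3: 'd' vs 'c' => differ
  Position 4: 'b' vs 'd' => differ
  Position 5: 'a' vs 'c' => differ
  Position 6: 'b' vs 'a' => differ
  Position 7: 'a' vs 'a' => same
  Position 8: 'c' vs 'd' => differ
Total differences (Hamming distance): 8

8


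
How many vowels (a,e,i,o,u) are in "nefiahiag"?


Input: nefiahiag
Checking each character:
  'n' at position 0: consonant
  'e' at position 1: vowel (running total: 1)
  'f' at position 2: consonant
  'i' at position 3: vowel (running total: 2)
  'a' at position 4: vowel (running total: 3)
  'h' at position 5: consonant
  'i' at position 6: vowel (running total: 4)
  'a' at position 7: vowel (running total: 5)
  'g' at position 8: consonant
Total vowels: 5

5


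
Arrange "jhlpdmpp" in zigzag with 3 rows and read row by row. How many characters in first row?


Zigzag "jhlpdmpp" into 3 rows:
Placing characters:
  'j' => row 0
  'h' => row 1
  'l' => row 2
  'p' => row 1
  'd' => row 0
  'm' => row 1
  'p' => row 2
  'p' => row 1
Rows:
  Row 0: "jd"
  Row 1: "hpmp"
  Row 2: "lp"
First row length: 2

2


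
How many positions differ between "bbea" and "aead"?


Comparing "bbea" and "aead" position by position:
  Position 0: 'b' vs 'a' => DIFFER
  Position 1: 'b' vs 'e' => DIFFER
  Position 2: 'e' vs 'a' => DIFFER
  Position 3: 'a' vs 'd' => DIFFER
Positions that differ: 4

4


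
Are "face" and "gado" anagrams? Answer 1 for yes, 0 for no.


Strings: "face", "gado"
Sorted first:  acef
Sorted second: adgo
Differ at position 1: 'c' vs 'd' => not anagrams

0


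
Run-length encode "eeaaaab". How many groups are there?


Input: eeaaaab
Scanning for consecutive runs:
  Group 1: 'e' x 2 (positions 0-1)
  Group 2: 'a' x 4 (positions 2-5)
  Group 3: 'b' x 1 (positions 6-6)
Total groups: 3

3


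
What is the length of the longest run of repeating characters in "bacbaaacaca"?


Input: "bacbaaacaca"
Scanning for longest run:
  Position 1 ('a'): new char, reset run to 1
  Position 2 ('c'): new char, reset run to 1
  Position 3 ('b'): new char, reset run to 1
  Position 4 ('a'): new char, reset run to 1
  Position 5 ('a'): continues run of 'a', length=2
  Position 6 ('a'): continues run of 'a', length=3
  Position 7 ('c'): new char, reset run to 1
  Position 8 ('a'): new char, reset run to 1
  Position 9 ('c'): new char, reset run to 1
  Position 10 ('a'): new char, reset run to 1
Longest run: 'a' with length 3

3


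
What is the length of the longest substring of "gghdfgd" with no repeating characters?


Input: "gghdfgd"
Sliding window (track last position of each char):
  Position 0 ('g'): window [0,0] length 1 -- new best
  Position 1 ('g'): repeat (last at 0), move window start to 1
  Position 1 ('g'): window [1,1] length 1
  Position 2 ('h'): window [1,2] length 2 -- new best
  Position 3 ('d'): window [1,3] length 3 -- new best
  Position 4 ('f'): window [1,4] length 4 -- new best
  Position 5 ('g'): repeat (last at 1), move window start to 2
  Position 5 ('g'): window [2,5] length 4
  Position 6 ('d'): repeat (last at 3), move window start to 4
  Position 6 ('d'): window [4,6] length 3
Longest substring with no repeats: "ghdf" with length 4

4


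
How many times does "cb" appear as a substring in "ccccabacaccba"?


Searching for "cb" in "ccccabacaccba"
Scanning each position:
  Position 0: "cc" => no
  Position 1: "cc" => no
  Position 2: "cc" => no
  Position 3: "ca" => no
  Position 4: "ab" => no
  Position 5: "ba" => no
  Position 6: "ac" => no
  Position 7: "ca" => no
  Position 8: "ac" => no
  Position 9: "cc" => no
  Position 10: "cb" => MATCH
  Position 11: "ba" => no
Total occurrences: 1

1


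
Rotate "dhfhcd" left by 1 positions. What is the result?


Input: "dhfhcd", rotate left by 1
First 1 characters: "d"
Remaining characters: "hfhcd"
Concatenate remaining + first: "hfhcd" + "d" = "hfhcdd"

hfhcdd


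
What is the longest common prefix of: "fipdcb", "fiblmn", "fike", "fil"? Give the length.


Words: fipdcb, fiblmn, fike, fil
  Position 0: all 'f' => match
  Position 1: all 'i' => match
  Position 2: ('p', 'b', 'k', 'l') => mismatch, stop
LCP = "fi" (length 2)

2


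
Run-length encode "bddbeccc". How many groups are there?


Input: bddbeccc
Scanning for consecutive runs:
  Group 1: 'b' x 1 (positions 0-0)
  Group 2: 'd' x 2 (positions 1-2)
  Group 3: 'b' x 1 (positions 3-3)
  Group 4: 'e' x 1 (positions 4-4)
  Group 5: 'c' x 3 (positions 5-7)
Total groups: 5

5


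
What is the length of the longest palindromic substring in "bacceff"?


Input: "bacceff"
Checking substrings for palindromes:
  [2:4] "cc" (len 2) => palindrome
  [5:7] "ff" (len 2) => palindrome
Longest palindromic substring: "cc" with length 2

2


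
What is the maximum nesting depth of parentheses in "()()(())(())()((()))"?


Input: "()()(())(())()((()))"
Tracking depth:
  Position 0 '(': depth becomes 1
  Position 1 ')': depth becomes 0
  Position 2 '(': depth becomes 1
  Position 3 ')': depth becomes 0
  Position 4 '(': depth becomes 1
  Position 5 '(': depth becomes 2
  Position 6 ')': depth becomes 1
  Position 7 ')': depth becomes 0
  Position 8 '(': depth becomes 1
  Position 9 '(': depth becomes 2
  Position 10 ')': depth becomes 1
  Position 11 ')': depth becomes 0
  Position 12 '(': depth becomes 1
  Position 13 ')': depth becomes 0
  Position 14 '(': depth becomes 1
  Position 15 '(': depth becomes 2
  Position 16 '(': depth becomes 3
  Position 17 ')': depth becomes 2
  Position 18 ')': depth becomes 1
  Position 19 ')': depth becomes 0
Maximum depth reached: 3

3


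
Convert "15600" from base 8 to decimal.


Input: "15600" in base 8
Positional expansion:
  Digit '1' (value 1) x 8^4 = 4096
  Digit '5' (value 5) x 8^3 = 2560
  Digit '6' (value 6) x 8^2 = 384
  Digit '0' (value 0) x 8^1 = 0
  Digit '0' (value 0) x 8^0 = 0
Sum = 7040

7040


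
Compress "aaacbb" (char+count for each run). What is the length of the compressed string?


Input: aaacbb
Runs:
  'a' x 3 => "a3"
  'c' x 1 => "c1"
  'b' x 2 => "b2"
Compressed: "a3c1b2"
Compressed length: 6

6
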